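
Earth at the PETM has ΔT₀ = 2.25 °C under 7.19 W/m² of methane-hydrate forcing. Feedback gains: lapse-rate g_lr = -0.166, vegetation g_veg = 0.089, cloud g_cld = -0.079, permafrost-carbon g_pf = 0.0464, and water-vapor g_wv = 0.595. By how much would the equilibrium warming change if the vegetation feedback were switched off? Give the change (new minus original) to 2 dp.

-0.64 °C

Original: g = 0.4854, ΔT = 2.25/(1−0.4854) = 4.3723 °C.
Without vegetation: g' = 0.3964, ΔT' = 2.25/(1−0.3964) = 3.7276 °C.
Change = 3.7276 − 4.3723 = -0.64 °C.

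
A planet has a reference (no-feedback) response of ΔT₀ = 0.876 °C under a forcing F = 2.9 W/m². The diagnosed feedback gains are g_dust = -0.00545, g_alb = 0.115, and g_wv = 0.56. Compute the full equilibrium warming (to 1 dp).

2.7 °C

Total gain g = -0.00545 + 0.115 + 0.56 = 0.66955.
Amplification A = 1/(1 − 0.66955) = 3.026.
ΔT = 0.876 × 3.026 = 2.7 °C.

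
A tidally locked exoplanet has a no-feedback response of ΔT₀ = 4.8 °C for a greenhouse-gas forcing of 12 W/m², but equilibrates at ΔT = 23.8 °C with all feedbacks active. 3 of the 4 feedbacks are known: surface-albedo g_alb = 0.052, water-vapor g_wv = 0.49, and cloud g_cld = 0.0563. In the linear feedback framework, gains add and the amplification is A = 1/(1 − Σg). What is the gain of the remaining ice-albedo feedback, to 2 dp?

Amplification A = ΔT/ΔT₀ = 23.8/4.8 = 4.958.
Total gain g = 1 − 1/A = 1 − 1/4.958 = 0.7983.
Known gains sum to 0.052 + 0.49 + 0.0563 = 0.5983.
g_ice = 0.7983 − 0.5983 = 0.20.

0.20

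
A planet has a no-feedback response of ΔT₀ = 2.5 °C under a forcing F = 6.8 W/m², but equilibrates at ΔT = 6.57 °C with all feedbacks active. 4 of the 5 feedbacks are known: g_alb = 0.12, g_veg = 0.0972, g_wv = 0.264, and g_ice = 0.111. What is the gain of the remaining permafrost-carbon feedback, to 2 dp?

Amplification A = ΔT/ΔT₀ = 6.57/2.5 = 2.628.
Total gain g = 1 − 1/A = 1 − 1/2.628 = 0.6195.
Known gains sum to 0.12 + 0.0972 + 0.264 + 0.111 = 0.5922.
g_pf = 0.6195 − 0.5922 = 0.03.

0.03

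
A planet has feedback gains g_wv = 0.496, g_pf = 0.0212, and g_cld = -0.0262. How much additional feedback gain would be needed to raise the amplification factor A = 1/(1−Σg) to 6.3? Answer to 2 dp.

Current total gain = 0.491.
Target gain for A = 6.3: g* = 1 − 1/6.3 = 0.8413.
Additional gain needed = 0.8413 − 0.491 = 0.35.

0.35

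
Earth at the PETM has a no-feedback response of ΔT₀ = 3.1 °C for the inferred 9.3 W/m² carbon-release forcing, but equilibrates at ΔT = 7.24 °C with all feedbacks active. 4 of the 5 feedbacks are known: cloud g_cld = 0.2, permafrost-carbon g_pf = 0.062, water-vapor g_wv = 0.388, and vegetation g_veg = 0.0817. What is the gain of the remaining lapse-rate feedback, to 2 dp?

-0.16

Amplification A = ΔT/ΔT₀ = 7.24/3.1 = 2.335.
Total gain g = 1 − 1/A = 1 − 1/2.335 = 0.5717.
Known gains sum to 0.2 + 0.062 + 0.388 + 0.0817 = 0.7317.
g_lr = 0.5717 − 0.7317 = -0.16.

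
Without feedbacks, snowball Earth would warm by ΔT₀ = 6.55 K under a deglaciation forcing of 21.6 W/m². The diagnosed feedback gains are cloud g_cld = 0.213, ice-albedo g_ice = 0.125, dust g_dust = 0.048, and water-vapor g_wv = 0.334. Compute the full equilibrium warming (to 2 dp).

23.39 K

Total gain g = 0.213 + 0.125 + 0.048 + 0.334 = 0.72.
Amplification A = 1/(1 − 0.72) = 3.571.
ΔT = 6.55 × 3.571 = 23.39 K.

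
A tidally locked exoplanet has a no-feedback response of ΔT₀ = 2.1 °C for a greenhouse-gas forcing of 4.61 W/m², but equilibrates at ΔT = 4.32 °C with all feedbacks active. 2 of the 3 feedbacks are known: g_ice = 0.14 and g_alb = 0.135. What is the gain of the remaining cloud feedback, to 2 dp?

Amplification A = ΔT/ΔT₀ = 4.32/2.1 = 2.057.
Total gain g = 1 − 1/A = 1 − 1/2.057 = 0.5139.
Known gains sum to 0.14 + 0.135 = 0.275.
g_cld = 0.5139 − 0.275 = 0.24.

0.24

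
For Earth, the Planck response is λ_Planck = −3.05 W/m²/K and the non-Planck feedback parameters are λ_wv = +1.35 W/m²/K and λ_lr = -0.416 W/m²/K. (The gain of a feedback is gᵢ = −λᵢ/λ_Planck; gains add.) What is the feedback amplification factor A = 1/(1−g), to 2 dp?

Convert to gains: g_wv = 1.35/3.05 = 0.4426; g_lr = -0.416/3.05 = -0.1364.
Total gain g = 0.3062.
A = 1/(1 − 0.3062) = 1.44.

1.44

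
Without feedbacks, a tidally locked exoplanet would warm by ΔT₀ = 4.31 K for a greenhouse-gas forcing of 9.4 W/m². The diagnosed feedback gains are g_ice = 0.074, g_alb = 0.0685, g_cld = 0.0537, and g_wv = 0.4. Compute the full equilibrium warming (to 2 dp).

Total gain g = 0.074 + 0.0685 + 0.0537 + 0.4 = 0.5962.
Amplification A = 1/(1 − 0.5962) = 2.476.
ΔT = 4.31 × 2.476 = 10.67 K.

10.67 K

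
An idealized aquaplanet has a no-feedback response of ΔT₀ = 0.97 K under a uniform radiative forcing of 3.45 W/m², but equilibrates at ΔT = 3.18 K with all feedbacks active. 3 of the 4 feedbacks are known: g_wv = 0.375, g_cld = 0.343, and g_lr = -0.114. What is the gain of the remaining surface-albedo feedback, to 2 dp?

0.09

Amplification A = ΔT/ΔT₀ = 3.18/0.97 = 3.278.
Total gain g = 1 − 1/A = 1 − 1/3.278 = 0.6949.
Known gains sum to 0.375 + 0.343 − 0.114 = 0.604.
g_alb = 0.6949 − 0.604 = 0.09.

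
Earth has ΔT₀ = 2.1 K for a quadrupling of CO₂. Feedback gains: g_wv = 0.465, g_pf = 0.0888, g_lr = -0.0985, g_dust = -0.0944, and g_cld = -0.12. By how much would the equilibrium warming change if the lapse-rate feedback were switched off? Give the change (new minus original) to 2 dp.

Original: g = 0.2409, ΔT = 2.1/(1−0.2409) = 2.7664 K.
Without lapse-rate: g' = 0.3394, ΔT' = 2.1/(1−0.3394) = 3.1789 K.
Change = 3.1789 − 2.7664 = 0.41 K.

0.41 K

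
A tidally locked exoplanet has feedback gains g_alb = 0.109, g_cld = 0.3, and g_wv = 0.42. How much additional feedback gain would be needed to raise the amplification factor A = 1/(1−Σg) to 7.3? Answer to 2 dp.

Current total gain = 0.829.
Target gain for A = 7.3: g* = 1 − 1/7.3 = 0.863.
Additional gain needed = 0.863 − 0.829 = 0.03.

0.03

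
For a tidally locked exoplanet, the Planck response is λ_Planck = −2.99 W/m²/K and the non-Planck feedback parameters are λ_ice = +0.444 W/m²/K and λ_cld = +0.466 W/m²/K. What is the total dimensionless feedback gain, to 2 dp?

0.30

Convert to gains: g_ice = 0.444/2.99 = 0.1485; g_cld = 0.466/2.99 = 0.1559.
Total gain g = 0.3044.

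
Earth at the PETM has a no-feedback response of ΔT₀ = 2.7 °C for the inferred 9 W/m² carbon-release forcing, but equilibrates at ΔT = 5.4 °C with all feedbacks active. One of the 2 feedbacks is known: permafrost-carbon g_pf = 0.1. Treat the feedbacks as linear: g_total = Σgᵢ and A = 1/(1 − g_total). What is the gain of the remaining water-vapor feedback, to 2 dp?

0.40

Amplification A = ΔT/ΔT₀ = 5.4/2.7 = 2.
Total gain g = 1 − 1/A = 1 − 1/2 = 0.5.
The known gain is 0.1.
g_wv = 0.5 − 0.1 = 0.40.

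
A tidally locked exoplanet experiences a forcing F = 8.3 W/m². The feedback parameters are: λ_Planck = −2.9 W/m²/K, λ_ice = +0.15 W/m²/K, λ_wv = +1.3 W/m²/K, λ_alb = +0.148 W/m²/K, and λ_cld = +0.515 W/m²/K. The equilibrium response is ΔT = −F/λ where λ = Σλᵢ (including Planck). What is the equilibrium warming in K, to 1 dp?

10.5 K

Net feedback parameter λ = (−2.9) + (+0.15) + (+1.3) + (+0.148) + (+0.515) = -0.787 W/m²/K.
ΔT = −F/λ = −8.3/(-0.787) = 10.5 K.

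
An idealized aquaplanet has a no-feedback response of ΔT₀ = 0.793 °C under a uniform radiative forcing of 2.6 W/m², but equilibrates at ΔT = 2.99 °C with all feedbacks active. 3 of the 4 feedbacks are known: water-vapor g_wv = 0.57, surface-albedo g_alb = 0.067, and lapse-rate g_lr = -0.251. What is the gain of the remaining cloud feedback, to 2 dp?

Amplification A = ΔT/ΔT₀ = 2.99/0.793 = 3.77.
Total gain g = 1 − 1/A = 1 − 1/3.77 = 0.7347.
Known gains sum to 0.57 + 0.067 − 0.251 = 0.386.
g_cld = 0.7347 − 0.386 = 0.35.

0.35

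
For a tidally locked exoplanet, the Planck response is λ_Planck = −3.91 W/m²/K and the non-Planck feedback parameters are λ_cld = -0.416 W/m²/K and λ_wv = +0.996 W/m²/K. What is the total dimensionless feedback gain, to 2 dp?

0.15

Convert to gains: g_cld = -0.416/3.91 = -0.1064; g_wv = 0.996/3.91 = 0.2547.
Total gain g = 0.1483.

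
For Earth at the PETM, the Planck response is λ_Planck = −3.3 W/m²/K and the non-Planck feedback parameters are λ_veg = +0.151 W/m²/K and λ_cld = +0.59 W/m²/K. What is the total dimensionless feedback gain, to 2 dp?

Convert to gains: g_veg = 0.151/3.3 = 0.04576; g_cld = 0.59/3.3 = 0.1788.
Total gain g = 0.22456.

0.22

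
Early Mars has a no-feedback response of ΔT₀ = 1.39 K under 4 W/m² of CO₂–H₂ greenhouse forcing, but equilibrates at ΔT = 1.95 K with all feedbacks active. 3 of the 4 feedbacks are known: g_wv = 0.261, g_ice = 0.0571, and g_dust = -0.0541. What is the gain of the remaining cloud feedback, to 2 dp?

0.02

Amplification A = ΔT/ΔT₀ = 1.95/1.39 = 1.403.
Total gain g = 1 − 1/A = 1 − 1/1.403 = 0.2872.
Known gains sum to 0.261 + 0.0571 − 0.0541 = 0.264.
g_cld = 0.2872 − 0.264 = 0.02.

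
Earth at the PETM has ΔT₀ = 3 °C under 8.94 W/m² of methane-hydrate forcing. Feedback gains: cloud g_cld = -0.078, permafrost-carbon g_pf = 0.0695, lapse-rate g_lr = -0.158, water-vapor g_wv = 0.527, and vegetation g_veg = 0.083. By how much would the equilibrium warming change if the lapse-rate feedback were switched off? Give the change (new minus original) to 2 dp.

Original: g = 0.4435, ΔT = 3/(1−0.4435) = 5.3908 °C.
Without lapse-rate: g' = 0.6015, ΔT' = 3/(1−0.6015) = 7.5282 °C.
Change = 7.5282 − 5.3908 = 2.14 °C.

2.14 °C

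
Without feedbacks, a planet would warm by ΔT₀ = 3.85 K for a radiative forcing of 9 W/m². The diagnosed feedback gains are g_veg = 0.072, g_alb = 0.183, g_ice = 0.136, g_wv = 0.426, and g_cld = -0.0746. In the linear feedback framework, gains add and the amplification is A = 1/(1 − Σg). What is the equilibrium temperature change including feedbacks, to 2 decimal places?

14.95 K

Total gain g = 0.072 + 0.183 + 0.136 + 0.426 − 0.0746 = 0.7424.
Amplification A = 1/(1 − 0.7424) = 3.882.
ΔT = 3.85 × 3.882 = 14.95 K.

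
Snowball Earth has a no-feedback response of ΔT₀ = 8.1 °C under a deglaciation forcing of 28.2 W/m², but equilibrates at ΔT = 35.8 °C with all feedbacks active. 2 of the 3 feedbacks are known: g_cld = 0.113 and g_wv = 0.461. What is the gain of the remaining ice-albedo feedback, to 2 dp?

0.20

Amplification A = ΔT/ΔT₀ = 35.8/8.1 = 4.42.
Total gain g = 1 − 1/A = 1 − 1/4.42 = 0.7738.
Known gains sum to 0.113 + 0.461 = 0.574.
g_ice = 0.7738 − 0.574 = 0.20.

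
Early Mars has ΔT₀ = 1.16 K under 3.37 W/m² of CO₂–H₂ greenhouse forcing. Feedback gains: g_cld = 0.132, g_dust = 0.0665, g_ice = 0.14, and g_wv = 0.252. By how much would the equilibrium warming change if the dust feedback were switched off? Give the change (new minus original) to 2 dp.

-0.40 K

Original: g = 0.5905, ΔT = 1.16/(1−0.5905) = 2.8327 K.
Without dust: g' = 0.524, ΔT' = 1.16/(1−0.524) = 2.4370 K.
Change = 2.4370 − 2.8327 = -0.40 K.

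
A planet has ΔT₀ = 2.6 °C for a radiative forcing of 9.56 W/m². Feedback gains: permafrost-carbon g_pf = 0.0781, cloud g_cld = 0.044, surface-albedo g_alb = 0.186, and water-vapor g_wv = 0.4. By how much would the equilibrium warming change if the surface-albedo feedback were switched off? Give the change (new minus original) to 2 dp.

-3.47 °C

Original: g = 0.7081, ΔT = 2.6/(1−0.7081) = 8.9072 °C.
Without surface-albedo: g' = 0.5221, ΔT' = 2.6/(1−0.5221) = 5.4405 °C.
Change = 5.4405 − 8.9072 = -3.47 °C.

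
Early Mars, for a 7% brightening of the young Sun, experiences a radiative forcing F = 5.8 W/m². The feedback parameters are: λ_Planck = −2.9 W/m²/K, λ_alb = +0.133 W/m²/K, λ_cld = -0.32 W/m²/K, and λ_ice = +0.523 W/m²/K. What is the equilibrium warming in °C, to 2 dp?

2.26 °C

Net feedback parameter λ = (−2.9) + (+0.133) + (-0.32) + (+0.523) = -2.564 W/m²/K.
ΔT = −F/λ = −5.8/(-2.564) = 2.26 °C.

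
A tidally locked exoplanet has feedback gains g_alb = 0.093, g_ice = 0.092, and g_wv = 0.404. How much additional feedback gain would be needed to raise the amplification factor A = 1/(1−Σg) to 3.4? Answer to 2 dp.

0.12

Current total gain = 0.589.
Target gain for A = 3.4: g* = 1 − 1/3.4 = 0.7059.
Additional gain needed = 0.7059 − 0.589 = 0.12.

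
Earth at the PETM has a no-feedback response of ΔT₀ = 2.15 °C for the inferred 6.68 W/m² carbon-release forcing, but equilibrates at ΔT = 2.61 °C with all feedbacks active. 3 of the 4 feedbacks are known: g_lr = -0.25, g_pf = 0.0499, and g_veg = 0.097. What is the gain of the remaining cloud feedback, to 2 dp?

0.28

Amplification A = ΔT/ΔT₀ = 2.61/2.15 = 1.214.
Total gain g = 1 − 1/A = 1 − 1/1.214 = 0.1763.
Known gains sum to -0.25 + 0.0499 + 0.097 = -0.1031.
g_cld = 0.1763 + 0.1031 = 0.28.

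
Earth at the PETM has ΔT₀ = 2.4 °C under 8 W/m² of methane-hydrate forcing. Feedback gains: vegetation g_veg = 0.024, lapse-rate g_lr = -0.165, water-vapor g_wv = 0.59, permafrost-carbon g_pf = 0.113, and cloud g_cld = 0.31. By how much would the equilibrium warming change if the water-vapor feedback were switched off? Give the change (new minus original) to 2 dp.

-15.41 °C

Original: g = 0.872, ΔT = 2.4/(1−0.872) = 18.7500 °C.
Without water-vapor: g' = 0.282, ΔT' = 2.4/(1−0.282) = 3.3426 °C.
Change = 3.3426 − 18.7500 = -15.41 °C.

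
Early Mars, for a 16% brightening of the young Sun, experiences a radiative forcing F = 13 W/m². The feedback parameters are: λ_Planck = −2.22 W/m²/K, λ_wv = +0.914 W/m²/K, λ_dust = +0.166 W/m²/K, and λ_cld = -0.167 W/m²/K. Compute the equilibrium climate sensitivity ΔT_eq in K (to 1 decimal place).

9.9 K

Net feedback parameter λ = (−2.22) + (+0.914) + (+0.166) + (-0.167) = -1.307 W/m²/K.
ΔT = −F/λ = −13/(-1.307) = 9.9 K.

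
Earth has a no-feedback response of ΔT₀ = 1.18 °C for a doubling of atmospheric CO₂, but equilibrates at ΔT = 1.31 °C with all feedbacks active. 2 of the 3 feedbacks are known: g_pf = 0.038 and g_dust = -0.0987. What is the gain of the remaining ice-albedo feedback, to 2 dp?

Amplification A = ΔT/ΔT₀ = 1.31/1.18 = 1.11.
Total gain g = 1 − 1/A = 1 − 1/1.11 = 0.0991.
Known gains sum to 0.038 − 0.0987 = -0.0607.
g_ice = 0.0991 + 0.0607 = 0.16.

0.16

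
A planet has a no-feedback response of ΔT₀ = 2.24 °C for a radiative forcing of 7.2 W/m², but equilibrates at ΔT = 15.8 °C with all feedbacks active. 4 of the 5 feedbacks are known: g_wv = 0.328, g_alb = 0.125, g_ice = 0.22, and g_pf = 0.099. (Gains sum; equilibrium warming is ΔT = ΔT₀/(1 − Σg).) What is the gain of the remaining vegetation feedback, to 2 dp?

0.09

Amplification A = ΔT/ΔT₀ = 15.8/2.24 = 7.054.
Total gain g = 1 − 1/A = 1 − 1/7.054 = 0.8582.
Known gains sum to 0.328 + 0.125 + 0.22 + 0.099 = 0.772.
g_veg = 0.8582 − 0.772 = 0.09.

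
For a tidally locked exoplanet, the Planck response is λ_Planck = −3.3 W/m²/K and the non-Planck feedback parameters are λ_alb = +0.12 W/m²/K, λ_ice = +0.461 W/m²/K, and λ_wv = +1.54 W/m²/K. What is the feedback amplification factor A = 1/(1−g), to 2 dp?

2.80

Convert to gains: g_alb = 0.12/3.3 = 0.03636; g_ice = 0.461/3.3 = 0.1397; g_wv = 1.54/3.3 = 0.4667.
Total gain g = 0.64276.
A = 1/(1 − 0.64276) = 2.80.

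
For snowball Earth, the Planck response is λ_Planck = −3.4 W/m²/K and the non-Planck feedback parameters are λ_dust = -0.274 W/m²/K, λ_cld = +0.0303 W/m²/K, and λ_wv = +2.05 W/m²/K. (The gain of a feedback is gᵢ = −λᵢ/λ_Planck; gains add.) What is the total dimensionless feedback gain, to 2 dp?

Convert to gains: g_dust = -0.274/3.4 = -0.08059; g_cld = 0.0303/3.4 = 0.008912; g_wv = 2.05/3.4 = 0.6029.
Total gain g = 0.531222.

0.53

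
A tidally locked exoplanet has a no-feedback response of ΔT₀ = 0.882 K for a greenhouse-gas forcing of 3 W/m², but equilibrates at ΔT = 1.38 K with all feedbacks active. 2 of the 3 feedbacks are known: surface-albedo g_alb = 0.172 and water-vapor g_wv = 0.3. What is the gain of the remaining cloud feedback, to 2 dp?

Amplification A = ΔT/ΔT₀ = 1.38/0.882 = 1.565.
Total gain g = 1 − 1/A = 1 − 1/1.565 = 0.361.
Known gains sum to 0.172 + 0.3 = 0.472.
g_cld = 0.361 − 0.472 = -0.11.

-0.11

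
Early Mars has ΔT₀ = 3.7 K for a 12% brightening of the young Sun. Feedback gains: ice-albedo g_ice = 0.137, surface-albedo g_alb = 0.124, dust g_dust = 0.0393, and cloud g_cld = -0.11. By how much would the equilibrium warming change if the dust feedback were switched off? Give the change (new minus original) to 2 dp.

Original: g = 0.1903, ΔT = 3.7/(1−0.1903) = 4.5696 K.
Without dust: g' = 0.151, ΔT' = 3.7/(1−0.151) = 4.3581 K.
Change = 4.3581 − 4.5696 = -0.21 K.

-0.21 K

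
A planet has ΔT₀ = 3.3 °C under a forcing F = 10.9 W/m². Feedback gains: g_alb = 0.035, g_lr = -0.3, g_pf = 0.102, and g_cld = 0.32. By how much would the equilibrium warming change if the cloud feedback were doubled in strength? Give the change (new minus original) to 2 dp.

2.40 °C

Original: g = 0.157, ΔT = 3.3/(1−0.157) = 3.9146 °C.
With doubled cloud: g' = 0.477, ΔT' = 3.3/(1−0.477) = 6.3098 °C.
Change = 6.3098 − 3.9146 = 2.40 °C.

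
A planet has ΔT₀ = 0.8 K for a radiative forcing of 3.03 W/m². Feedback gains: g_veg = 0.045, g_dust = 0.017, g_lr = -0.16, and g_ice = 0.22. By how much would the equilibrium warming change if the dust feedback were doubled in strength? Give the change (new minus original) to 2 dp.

0.02 K

Original: g = 0.122, ΔT = 0.8/(1−0.122) = 0.9112 K.
With doubled dust: g' = 0.139, ΔT' = 0.8/(1−0.139) = 0.9292 K.
Change = 0.9292 − 0.9112 = 0.02 K.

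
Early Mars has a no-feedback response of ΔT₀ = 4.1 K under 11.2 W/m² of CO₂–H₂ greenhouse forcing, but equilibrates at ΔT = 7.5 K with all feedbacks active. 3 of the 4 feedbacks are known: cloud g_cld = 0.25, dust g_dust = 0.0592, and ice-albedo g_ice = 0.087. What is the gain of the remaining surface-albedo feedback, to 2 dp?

0.06

Amplification A = ΔT/ΔT₀ = 7.5/4.1 = 1.829.
Total gain g = 1 − 1/A = 1 − 1/1.829 = 0.4533.
Known gains sum to 0.25 + 0.0592 + 0.087 = 0.3962.
g_alb = 0.4533 − 0.3962 = 0.06.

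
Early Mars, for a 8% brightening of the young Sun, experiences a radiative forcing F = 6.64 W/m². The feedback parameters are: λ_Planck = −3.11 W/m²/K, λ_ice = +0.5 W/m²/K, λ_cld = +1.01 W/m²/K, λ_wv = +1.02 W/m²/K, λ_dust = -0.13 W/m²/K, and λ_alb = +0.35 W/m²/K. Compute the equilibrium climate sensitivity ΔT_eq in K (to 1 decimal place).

Net feedback parameter λ = (−3.11) + (+0.5) + (+1.01) + (+1.02) + (-0.13) + (+0.35) = -0.36 W/m²/K.
ΔT = −F/λ = −6.64/(-0.36) = 18.4 K.

18.4 K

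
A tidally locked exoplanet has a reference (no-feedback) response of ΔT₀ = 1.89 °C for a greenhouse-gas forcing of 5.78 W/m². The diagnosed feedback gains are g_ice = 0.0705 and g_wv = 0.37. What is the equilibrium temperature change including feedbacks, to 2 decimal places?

3.38 °C

Total gain g = 0.0705 + 0.37 = 0.4405.
Amplification A = 1/(1 − 0.4405) = 1.787.
ΔT = 1.89 × 1.787 = 3.38 °C.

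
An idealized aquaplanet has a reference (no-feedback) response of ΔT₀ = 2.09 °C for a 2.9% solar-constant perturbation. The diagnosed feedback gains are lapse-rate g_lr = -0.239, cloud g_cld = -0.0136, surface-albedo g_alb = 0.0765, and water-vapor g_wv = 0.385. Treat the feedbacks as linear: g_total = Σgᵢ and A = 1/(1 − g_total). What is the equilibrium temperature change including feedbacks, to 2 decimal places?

2.64 °C

Total gain g = -0.239 − 0.0136 + 0.0765 + 0.385 = 0.2089.
Amplification A = 1/(1 − 0.2089) = 1.264.
ΔT = 2.09 × 1.264 = 2.64 °C.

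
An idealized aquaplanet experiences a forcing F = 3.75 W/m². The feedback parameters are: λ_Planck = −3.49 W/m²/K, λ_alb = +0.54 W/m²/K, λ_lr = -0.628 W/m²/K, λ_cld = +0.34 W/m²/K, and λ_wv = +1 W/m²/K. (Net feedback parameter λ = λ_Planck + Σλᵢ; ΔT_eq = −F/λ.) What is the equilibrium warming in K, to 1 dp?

Net feedback parameter λ = (−3.49) + (+0.54) + (-0.628) + (+0.34) + (+1) = -2.238 W/m²/K.
ΔT = −F/λ = −3.75/(-2.238) = 1.7 K.

1.7 K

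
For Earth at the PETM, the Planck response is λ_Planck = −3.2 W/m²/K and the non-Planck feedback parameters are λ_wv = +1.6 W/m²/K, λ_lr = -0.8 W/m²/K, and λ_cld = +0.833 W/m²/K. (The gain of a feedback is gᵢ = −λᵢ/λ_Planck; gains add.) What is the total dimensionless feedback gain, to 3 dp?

Convert to gains: g_wv = 1.6/3.2 = 0.5; g_lr = -0.8/3.2 = -0.25; g_cld = 0.833/3.2 = 0.2603.
Total gain g = 0.5103.

0.510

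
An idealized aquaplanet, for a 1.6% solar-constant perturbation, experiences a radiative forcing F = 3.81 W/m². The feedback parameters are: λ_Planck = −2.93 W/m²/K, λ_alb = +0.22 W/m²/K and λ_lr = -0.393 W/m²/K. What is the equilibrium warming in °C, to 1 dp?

1.2 °C

Net feedback parameter λ = (−2.93) + (+0.22) + (-0.393) = -3.103 W/m²/K.
ΔT = −F/λ = −3.81/(-3.103) = 1.2 °C.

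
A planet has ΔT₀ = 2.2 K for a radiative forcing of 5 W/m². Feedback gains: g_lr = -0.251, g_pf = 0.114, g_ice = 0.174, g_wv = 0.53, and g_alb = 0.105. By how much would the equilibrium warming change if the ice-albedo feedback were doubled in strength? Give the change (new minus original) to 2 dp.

Original: g = 0.672, ΔT = 2.2/(1−0.672) = 6.7073 K.
With doubled ice-albedo: g' = 0.846, ΔT' = 2.2/(1−0.846) = 14.2857 K.
Change = 14.2857 − 6.7073 = 7.58 K.

7.58 K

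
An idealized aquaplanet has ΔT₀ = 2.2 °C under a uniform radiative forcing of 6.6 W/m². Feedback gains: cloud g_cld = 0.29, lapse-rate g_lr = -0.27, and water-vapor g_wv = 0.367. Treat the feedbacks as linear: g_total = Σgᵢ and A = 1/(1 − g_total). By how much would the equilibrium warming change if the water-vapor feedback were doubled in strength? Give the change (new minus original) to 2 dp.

Original: g = 0.387, ΔT = 2.2/(1−0.387) = 3.5889 °C.
With doubled water-vapor: g' = 0.754, ΔT' = 2.2/(1−0.754) = 8.9431 °C.
Change = 8.9431 − 3.5889 = 5.35 °C.

5.35 °C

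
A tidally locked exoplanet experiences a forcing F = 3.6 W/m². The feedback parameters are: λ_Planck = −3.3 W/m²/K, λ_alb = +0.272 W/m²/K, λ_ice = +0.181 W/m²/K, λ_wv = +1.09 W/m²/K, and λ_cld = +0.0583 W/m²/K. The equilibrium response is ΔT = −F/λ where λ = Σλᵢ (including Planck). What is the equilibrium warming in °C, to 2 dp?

Net feedback parameter λ = (−3.3) + (+0.272) + (+0.181) + (+1.09) + (+0.0583) = -1.6987 W/m²/K.
ΔT = −F/λ = −3.6/(-1.6987) = 2.12 °C.

2.12 °C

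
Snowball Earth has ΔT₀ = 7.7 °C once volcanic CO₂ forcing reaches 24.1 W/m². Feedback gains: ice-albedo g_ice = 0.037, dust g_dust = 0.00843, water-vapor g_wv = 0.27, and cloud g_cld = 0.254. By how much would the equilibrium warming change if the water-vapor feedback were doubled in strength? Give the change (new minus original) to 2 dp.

30.07 °C

Original: g = 0.56943, ΔT = 7.7/(1−0.56943) = 17.8833 °C.
With doubled water-vapor: g' = 0.83943, ΔT' = 7.7/(1−0.83943) = 47.9542 °C.
Change = 47.9542 − 17.8833 = 30.07 °C.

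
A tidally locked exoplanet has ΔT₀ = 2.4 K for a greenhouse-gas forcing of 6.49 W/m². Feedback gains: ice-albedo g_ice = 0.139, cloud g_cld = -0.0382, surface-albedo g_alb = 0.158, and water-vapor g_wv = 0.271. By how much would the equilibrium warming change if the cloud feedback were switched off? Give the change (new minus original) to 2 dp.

0.45 K

Original: g = 0.5298, ΔT = 2.4/(1−0.5298) = 5.1042 K.
Without cloud: g' = 0.568, ΔT' = 2.4/(1−0.568) = 5.5556 K.
Change = 5.5556 − 5.1042 = 0.45 K.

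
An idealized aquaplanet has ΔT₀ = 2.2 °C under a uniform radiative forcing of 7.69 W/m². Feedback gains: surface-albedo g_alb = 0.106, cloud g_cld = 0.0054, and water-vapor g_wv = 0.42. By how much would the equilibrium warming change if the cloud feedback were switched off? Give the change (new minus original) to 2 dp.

Original: g = 0.5314, ΔT = 2.2/(1−0.5314) = 4.6948 °C.
Without cloud: g' = 0.526, ΔT' = 2.2/(1−0.526) = 4.6414 °C.
Change = 4.6414 − 4.6948 = -0.05 °C.

-0.05 °C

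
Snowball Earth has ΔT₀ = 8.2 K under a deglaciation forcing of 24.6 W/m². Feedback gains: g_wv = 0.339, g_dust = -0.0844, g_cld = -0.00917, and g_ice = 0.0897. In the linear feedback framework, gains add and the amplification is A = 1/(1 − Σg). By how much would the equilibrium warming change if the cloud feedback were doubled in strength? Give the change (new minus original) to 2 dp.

-0.17 K

Original: g = 0.33513, ΔT = 8.2/(1−0.33513) = 12.3332 K.
With doubled cloud: g' = 0.32596, ΔT' = 8.2/(1−0.32596) = 12.1655 K.
Change = 12.1655 − 12.3332 = -0.17 K.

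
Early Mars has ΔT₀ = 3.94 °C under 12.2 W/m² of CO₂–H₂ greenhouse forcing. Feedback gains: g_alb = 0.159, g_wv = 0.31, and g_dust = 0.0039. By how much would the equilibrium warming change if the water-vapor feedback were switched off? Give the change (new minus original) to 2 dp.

-2.77 °C

Original: g = 0.4729, ΔT = 3.94/(1−0.4729) = 7.4749 °C.
Without water-vapor: g' = 0.1629, ΔT' = 3.94/(1−0.1629) = 4.7067 °C.
Change = 4.7067 − 7.4749 = -2.77 °C.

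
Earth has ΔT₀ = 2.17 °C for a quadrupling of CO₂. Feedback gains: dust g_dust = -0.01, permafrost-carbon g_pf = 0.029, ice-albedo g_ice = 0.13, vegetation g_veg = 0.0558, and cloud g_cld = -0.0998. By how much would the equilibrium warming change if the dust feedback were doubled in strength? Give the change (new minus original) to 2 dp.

-0.03 °C

Original: g = 0.105, ΔT = 2.17/(1−0.105) = 2.4246 °C.
With doubled dust: g' = 0.095, ΔT' = 2.17/(1−0.095) = 2.3978 °C.
Change = 2.3978 − 2.4246 = -0.03 °C.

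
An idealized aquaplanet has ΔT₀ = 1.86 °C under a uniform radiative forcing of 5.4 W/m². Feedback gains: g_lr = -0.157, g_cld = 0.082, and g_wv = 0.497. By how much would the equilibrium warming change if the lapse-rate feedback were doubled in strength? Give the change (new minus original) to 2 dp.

-0.69 °C

Original: g = 0.422, ΔT = 1.86/(1−0.422) = 3.2180 °C.
With doubled lapse-rate: g' = 0.265, ΔT' = 1.86/(1−0.265) = 2.5306 °C.
Change = 2.5306 − 3.2180 = -0.69 °C.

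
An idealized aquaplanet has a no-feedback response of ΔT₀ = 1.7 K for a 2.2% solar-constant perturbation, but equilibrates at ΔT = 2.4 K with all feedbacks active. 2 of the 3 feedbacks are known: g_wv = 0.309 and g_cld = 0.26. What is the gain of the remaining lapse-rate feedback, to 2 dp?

Amplification A = ΔT/ΔT₀ = 2.4/1.7 = 1.412.
Total gain g = 1 − 1/A = 1 − 1/1.412 = 0.2918.
Known gains sum to 0.309 + 0.26 = 0.569.
g_lr = 0.2918 − 0.569 = -0.28.

-0.28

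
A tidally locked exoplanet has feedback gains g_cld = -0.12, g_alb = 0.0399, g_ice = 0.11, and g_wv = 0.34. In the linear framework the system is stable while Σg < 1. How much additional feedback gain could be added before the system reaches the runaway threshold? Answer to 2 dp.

0.63

Current total gain = -0.12 + 0.0399 + 0.11 + 0.34 = 0.3699.
Margin to runaway = 1 − 0.3699 = 0.63.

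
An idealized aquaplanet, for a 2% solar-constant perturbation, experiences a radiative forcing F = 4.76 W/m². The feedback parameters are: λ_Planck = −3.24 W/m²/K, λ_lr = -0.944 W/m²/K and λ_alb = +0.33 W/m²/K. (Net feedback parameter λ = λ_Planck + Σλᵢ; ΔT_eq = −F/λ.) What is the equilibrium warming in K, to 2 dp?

1.24 K

Net feedback parameter λ = (−3.24) + (-0.944) + (+0.33) = -3.854 W/m²/K.
ΔT = −F/λ = −4.76/(-3.854) = 1.24 K.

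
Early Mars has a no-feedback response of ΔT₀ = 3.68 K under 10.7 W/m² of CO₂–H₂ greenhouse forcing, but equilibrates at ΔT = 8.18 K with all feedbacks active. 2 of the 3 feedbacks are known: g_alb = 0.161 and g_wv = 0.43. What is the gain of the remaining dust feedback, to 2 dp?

Amplification A = ΔT/ΔT₀ = 8.18/3.68 = 2.223.
Total gain g = 1 − 1/A = 1 − 1/2.223 = 0.5502.
Known gains sum to 0.161 + 0.43 = 0.591.
g_dust = 0.5502 − 0.591 = -0.04.

-0.04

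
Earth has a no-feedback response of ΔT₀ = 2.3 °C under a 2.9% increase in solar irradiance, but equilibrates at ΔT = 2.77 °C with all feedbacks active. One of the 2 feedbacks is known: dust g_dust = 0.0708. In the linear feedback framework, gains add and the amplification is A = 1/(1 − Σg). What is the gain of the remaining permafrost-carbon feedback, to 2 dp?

0.10

Amplification A = ΔT/ΔT₀ = 2.77/2.3 = 1.204.
Total gain g = 1 − 1/A = 1 − 1/1.204 = 0.1694.
The known gain is 0.0708.
g_pf = 0.1694 − 0.0708 = 0.10.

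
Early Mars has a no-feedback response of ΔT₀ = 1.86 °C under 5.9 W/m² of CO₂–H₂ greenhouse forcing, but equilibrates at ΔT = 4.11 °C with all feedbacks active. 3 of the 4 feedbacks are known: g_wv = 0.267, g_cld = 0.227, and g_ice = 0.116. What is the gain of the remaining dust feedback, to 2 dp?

Amplification A = ΔT/ΔT₀ = 4.11/1.86 = 2.21.
Total gain g = 1 − 1/A = 1 − 1/2.21 = 0.5475.
Known gains sum to 0.267 + 0.227 + 0.116 = 0.61.
g_dust = 0.5475 − 0.61 = -0.06.

-0.06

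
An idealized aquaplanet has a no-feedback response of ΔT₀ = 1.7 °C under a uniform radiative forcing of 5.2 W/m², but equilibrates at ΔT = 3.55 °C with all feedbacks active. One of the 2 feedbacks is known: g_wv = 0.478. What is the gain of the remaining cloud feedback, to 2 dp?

Amplification A = ΔT/ΔT₀ = 3.55/1.7 = 2.088.
Total gain g = 1 − 1/A = 1 − 1/2.088 = 0.5211.
The known gain is 0.478.
g_cld = 0.5211 − 0.478 = 0.04.

0.04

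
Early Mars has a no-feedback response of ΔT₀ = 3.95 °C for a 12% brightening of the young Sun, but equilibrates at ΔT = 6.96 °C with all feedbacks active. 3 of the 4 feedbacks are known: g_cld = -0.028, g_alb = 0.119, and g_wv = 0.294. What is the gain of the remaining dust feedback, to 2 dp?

0.05

Amplification A = ΔT/ΔT₀ = 6.96/3.95 = 1.762.
Total gain g = 1 − 1/A = 1 − 1/1.762 = 0.4325.
Known gains sum to -0.028 + 0.119 + 0.294 = 0.385.
g_dust = 0.4325 − 0.385 = 0.05.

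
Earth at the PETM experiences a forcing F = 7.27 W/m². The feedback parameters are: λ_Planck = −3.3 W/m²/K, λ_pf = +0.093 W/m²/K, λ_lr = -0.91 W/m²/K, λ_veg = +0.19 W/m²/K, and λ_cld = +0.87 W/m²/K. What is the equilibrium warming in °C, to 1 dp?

2.4 °C

Net feedback parameter λ = (−3.3) + (+0.093) + (-0.91) + (+0.19) + (+0.87) = -3.057 W/m²/K.
ΔT = −F/λ = −7.27/(-3.057) = 2.4 °C.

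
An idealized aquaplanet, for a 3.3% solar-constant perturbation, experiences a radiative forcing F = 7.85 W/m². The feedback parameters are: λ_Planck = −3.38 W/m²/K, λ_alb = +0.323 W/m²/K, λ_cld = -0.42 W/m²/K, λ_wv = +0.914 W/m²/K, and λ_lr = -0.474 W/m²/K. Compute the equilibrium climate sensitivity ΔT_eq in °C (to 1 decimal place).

Net feedback parameter λ = (−3.38) + (+0.323) + (-0.42) + (+0.914) + (-0.474) = -3.037 W/m²/K.
ΔT = −F/λ = −7.85/(-3.037) = 2.6 °C.

2.6 °C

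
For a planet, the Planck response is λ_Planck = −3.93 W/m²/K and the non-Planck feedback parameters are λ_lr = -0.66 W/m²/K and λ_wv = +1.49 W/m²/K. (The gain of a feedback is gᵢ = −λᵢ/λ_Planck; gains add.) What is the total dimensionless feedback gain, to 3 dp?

0.211

Convert to gains: g_lr = -0.66/3.93 = -0.1679; g_wv = 1.49/3.93 = 0.3791.
Total gain g = 0.2112.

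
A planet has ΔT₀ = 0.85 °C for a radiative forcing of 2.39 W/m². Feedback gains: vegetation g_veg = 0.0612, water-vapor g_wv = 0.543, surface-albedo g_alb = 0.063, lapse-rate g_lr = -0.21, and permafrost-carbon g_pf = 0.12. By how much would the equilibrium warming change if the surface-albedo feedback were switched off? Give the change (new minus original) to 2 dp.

-0.26 °C

Original: g = 0.5772, ΔT = 0.85/(1−0.5772) = 2.0104 °C.
Without surface-albedo: g' = 0.5142, ΔT' = 0.85/(1−0.5142) = 1.7497 °C.
Change = 1.7497 − 2.0104 = -0.26 °C.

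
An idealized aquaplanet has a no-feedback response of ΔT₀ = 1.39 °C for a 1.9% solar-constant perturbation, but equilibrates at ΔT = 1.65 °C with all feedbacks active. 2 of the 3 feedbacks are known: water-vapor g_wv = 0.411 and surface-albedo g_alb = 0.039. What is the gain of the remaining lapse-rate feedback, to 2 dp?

Amplification A = ΔT/ΔT₀ = 1.65/1.39 = 1.187.
Total gain g = 1 − 1/A = 1 − 1/1.187 = 0.1575.
Known gains sum to 0.411 + 0.039 = 0.45.
g_lr = 0.1575 − 0.45 = -0.29.

-0.29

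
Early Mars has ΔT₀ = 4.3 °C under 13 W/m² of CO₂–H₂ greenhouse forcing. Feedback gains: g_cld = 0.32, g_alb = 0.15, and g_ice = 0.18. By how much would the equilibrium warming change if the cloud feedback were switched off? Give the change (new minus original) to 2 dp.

Original: g = 0.65, ΔT = 4.3/(1−0.65) = 12.2857 °C.
Without cloud: g' = 0.33, ΔT' = 4.3/(1−0.33) = 6.4179 °C.
Change = 6.4179 − 12.2857 = -5.87 °C.

-5.87 °C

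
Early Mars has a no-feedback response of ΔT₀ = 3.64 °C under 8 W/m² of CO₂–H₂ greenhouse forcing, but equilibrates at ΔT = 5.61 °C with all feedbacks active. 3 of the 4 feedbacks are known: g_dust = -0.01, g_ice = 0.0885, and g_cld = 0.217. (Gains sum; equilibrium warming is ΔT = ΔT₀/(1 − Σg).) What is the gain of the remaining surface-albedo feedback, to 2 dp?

Amplification A = ΔT/ΔT₀ = 5.61/3.64 = 1.541.
Total gain g = 1 − 1/A = 1 − 1/1.541 = 0.3511.
Known gains sum to -0.01 + 0.0885 + 0.217 = 0.2955.
g_alb = 0.3511 − 0.2955 = 0.06.

0.06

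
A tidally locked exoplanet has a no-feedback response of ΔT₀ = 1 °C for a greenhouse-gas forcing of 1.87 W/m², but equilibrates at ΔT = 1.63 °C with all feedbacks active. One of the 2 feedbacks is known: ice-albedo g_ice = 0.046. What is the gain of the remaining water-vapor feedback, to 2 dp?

0.34

Amplification A = ΔT/ΔT₀ = 1.63/1 = 1.63.
Total gain g = 1 − 1/A = 1 − 1/1.63 = 0.3865.
The known gain is 0.046.
g_wv = 0.3865 − 0.046 = 0.34.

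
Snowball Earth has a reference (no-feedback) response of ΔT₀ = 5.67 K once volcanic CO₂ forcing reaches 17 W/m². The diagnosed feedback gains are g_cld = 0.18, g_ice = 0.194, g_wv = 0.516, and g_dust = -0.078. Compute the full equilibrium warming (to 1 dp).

Total gain g = 0.18 + 0.194 + 0.516 − 0.078 = 0.812.
Amplification A = 1/(1 − 0.812) = 5.319.
ΔT = 5.67 × 5.319 = 30.2 K.

30.2 K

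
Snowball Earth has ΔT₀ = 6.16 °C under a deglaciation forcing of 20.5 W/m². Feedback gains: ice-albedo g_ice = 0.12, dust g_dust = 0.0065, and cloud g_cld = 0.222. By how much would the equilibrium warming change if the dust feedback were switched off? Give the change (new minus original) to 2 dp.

-0.09 °C

Original: g = 0.3485, ΔT = 6.16/(1−0.3485) = 9.4551 °C.
Without dust: g' = 0.342, ΔT' = 6.16/(1−0.342) = 9.3617 °C.
Change = 9.3617 − 9.4551 = -0.09 °C.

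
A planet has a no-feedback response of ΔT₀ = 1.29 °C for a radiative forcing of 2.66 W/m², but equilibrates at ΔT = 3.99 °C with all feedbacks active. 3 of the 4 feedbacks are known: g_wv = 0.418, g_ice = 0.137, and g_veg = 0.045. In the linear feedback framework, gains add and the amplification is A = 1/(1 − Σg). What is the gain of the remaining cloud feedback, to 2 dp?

Amplification A = ΔT/ΔT₀ = 3.99/1.29 = 3.093.
Total gain g = 1 − 1/A = 1 − 1/3.093 = 0.6767.
Known gains sum to 0.418 + 0.137 + 0.045 = 0.6.
g_cld = 0.6767 − 0.6 = 0.08.

0.08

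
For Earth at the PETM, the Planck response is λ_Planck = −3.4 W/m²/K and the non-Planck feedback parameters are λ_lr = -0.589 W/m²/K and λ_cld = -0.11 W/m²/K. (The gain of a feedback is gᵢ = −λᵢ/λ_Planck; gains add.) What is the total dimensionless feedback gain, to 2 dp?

Convert to gains: g_lr = -0.589/3.4 = -0.1732; g_cld = -0.11/3.4 = -0.03235.
Total gain g = -0.20555.

-0.21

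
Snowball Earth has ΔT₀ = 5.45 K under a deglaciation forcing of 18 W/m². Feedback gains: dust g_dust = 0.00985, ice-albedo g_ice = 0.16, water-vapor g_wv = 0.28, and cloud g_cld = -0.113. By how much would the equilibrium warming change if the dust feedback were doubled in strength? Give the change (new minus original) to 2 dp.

Original: g = 0.33685, ΔT = 5.45/(1−0.33685) = 8.2184 K.
With doubled dust: g' = 0.3467, ΔT' = 5.45/(1−0.3467) = 8.3423 K.
Change = 8.3423 − 8.2184 = 0.12 K.

0.12 K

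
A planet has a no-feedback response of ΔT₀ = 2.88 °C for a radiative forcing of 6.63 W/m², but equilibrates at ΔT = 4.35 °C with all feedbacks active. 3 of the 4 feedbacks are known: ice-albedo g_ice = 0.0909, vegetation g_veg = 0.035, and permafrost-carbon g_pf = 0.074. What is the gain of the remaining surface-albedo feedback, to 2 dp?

Amplification A = ΔT/ΔT₀ = 4.35/2.88 = 1.51.
Total gain g = 1 − 1/A = 1 − 1/1.51 = 0.3377.
Known gains sum to 0.0909 + 0.035 + 0.074 = 0.1999.
g_alb = 0.3377 − 0.1999 = 0.14.

0.14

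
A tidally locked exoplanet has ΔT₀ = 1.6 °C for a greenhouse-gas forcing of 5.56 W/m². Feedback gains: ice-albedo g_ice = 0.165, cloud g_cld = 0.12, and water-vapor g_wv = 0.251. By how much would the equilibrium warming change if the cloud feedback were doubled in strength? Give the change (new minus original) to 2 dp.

Original: g = 0.536, ΔT = 1.6/(1−0.536) = 3.4483 °C.
With doubled cloud: g' = 0.656, ΔT' = 1.6/(1−0.656) = 4.6512 °C.
Change = 4.6512 − 3.4483 = 1.20 °C.

1.20 °C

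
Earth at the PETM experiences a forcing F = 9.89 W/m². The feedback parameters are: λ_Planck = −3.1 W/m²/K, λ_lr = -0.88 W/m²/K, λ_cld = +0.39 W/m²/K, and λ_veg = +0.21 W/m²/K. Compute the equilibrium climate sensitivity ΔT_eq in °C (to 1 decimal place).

2.9 °C

Net feedback parameter λ = (−3.1) + (-0.88) + (+0.39) + (+0.21) = -3.38 W/m²/K.
ΔT = −F/λ = −9.89/(-3.38) = 2.9 °C.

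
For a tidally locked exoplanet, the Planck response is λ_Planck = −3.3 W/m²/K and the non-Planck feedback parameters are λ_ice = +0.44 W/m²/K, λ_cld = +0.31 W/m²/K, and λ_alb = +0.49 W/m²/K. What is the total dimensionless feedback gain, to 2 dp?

0.38

Convert to gains: g_ice = 0.44/3.3 = 0.1333; g_cld = 0.31/3.3 = 0.09394; g_alb = 0.49/3.3 = 0.1485.
Total gain g = 0.37574.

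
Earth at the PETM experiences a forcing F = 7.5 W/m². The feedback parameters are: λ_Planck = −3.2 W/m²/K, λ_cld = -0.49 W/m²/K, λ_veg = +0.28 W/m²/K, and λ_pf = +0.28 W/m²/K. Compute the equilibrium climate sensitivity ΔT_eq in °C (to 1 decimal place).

Net feedback parameter λ = (−3.2) + (-0.49) + (+0.28) + (+0.28) = -3.13 W/m²/K.
ΔT = −F/λ = −7.5/(-3.13) = 2.4 °C.

2.4 °C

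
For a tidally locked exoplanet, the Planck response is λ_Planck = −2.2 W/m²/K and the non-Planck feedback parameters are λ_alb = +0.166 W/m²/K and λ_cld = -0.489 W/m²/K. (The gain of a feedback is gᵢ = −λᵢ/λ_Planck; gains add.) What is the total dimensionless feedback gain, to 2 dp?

-0.15

Convert to gains: g_alb = 0.166/2.2 = 0.07545; g_cld = -0.489/2.2 = -0.2223.
Total gain g = -0.14685.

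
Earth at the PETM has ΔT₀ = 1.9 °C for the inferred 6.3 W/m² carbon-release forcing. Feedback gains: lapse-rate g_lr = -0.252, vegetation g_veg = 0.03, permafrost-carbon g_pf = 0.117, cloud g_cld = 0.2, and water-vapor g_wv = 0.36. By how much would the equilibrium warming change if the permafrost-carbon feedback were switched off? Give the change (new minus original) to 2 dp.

-0.62 °C

Original: g = 0.455, ΔT = 1.9/(1−0.455) = 3.4862 °C.
Without permafrost-carbon: g' = 0.338, ΔT' = 1.9/(1−0.338) = 2.8701 °C.
Change = 2.8701 − 3.4862 = -0.62 °C.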